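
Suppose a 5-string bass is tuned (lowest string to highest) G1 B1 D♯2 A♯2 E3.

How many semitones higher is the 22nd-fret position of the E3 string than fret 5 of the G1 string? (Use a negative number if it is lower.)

E3 at fret 22 → D5 (MIDI 74); G1 at fret 5 → C2 (MIDI 36).
74 − 36 = 38, so the two pitches are 38 semitones apart.

38 semitones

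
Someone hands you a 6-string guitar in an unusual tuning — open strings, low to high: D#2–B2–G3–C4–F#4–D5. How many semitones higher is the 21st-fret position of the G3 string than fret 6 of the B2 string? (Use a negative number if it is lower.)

23 semitones

G3 at fret 21 → E5 (MIDI 76); B2 at fret 6 → F3 (MIDI 53).
76 − 53 = 23, so the two pitches are 23 semitones apart.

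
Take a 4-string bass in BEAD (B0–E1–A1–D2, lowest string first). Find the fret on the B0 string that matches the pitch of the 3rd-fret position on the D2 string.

18

Fret 3 on D2 is MIDI 38 + 3 = 41 (F2). On the B0 string (open MIDI 23), that pitch is 41 − 23 = fret 18.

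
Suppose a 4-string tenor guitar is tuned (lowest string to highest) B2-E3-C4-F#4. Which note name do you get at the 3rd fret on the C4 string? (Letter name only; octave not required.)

Each fret is one semitone, so C4 + 3 = D#.

D#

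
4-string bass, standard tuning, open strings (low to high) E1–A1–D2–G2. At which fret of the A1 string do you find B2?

B2 is 14 semitones above the open A1 (A–A#–B–C–…–A–A#–B), so it sits at fret 14.

14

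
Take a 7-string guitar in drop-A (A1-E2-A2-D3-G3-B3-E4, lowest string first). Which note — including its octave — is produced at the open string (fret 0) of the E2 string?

E2

Fret 0 is the open string itself, so the pitch is just E2.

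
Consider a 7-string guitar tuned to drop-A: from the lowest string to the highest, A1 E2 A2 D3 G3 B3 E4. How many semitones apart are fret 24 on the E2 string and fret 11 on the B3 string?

E2 at fret 24 → E4 (MIDI 64); B3 at fret 11 → A#4 (MIDI 70).
64 − 70 = -6, so the two pitches are 6 semitones apart, with A#4 the higher.

6 semitones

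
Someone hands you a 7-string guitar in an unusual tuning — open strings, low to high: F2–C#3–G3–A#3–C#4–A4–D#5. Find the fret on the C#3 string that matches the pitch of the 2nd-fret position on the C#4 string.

14

Fret 2 on C#4 is MIDI 61 + 2 = 63 (D#4). On the C#3 string (open MIDI 49), that pitch is 63 − 49 = fret 14.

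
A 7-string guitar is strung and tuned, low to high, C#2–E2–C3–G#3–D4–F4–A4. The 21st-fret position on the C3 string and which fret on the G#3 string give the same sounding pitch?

Fret 21 on C3 is MIDI 48 + 21 = 69 (A4). On the G#3 string (open MIDI 56), that pitch is 69 − 56 = fret 13.

13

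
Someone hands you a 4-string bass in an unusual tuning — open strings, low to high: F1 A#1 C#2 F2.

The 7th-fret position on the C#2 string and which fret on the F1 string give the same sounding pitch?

15

Fret 7 on C#2 is MIDI 37 + 7 = 44 (G#2). On the F1 string (open MIDI 29), that pitch is 44 − 29 = fret 15.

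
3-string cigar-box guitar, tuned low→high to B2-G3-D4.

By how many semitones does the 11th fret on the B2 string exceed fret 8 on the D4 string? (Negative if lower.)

B2 at fret 11 → B♭3 (MIDI 58); D4 at fret 8 → B♭4 (MIDI 70).
58 − 70 = -12, so the two pitches are 12 semitones apart.

-12 semitones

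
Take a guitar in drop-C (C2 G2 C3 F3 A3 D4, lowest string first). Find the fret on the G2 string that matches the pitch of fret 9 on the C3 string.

C3 at fret 9 is C3 + 9 semitones = A3.
The open G2 string is 5 semitones below the open C3, so the same pitch on the G2 string lies at fret 9 + 5 = 14.

14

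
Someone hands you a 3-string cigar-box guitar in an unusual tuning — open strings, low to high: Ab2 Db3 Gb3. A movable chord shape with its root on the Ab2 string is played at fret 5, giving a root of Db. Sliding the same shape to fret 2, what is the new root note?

Bb

Moving from fret 5 to fret 2 shifts the root by -3 semitones.
Db down 3 semitones is Bb.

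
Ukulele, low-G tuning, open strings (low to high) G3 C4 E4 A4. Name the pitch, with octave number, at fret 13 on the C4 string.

C#5

The open C4 string plus 13 semitones: C–C#–D–D#–…–B–C–C#.
The walk passes from B into C once, so the octave number goes from 4 to 5.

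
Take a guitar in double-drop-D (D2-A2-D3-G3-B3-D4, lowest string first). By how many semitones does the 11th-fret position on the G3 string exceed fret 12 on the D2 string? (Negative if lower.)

16 semitones

G3 at fret 11 → F#4 (MIDI 66); D2 at fret 12 → D3 (MIDI 50).
66 − 50 = 16, so the two pitches are 16 semitones apart.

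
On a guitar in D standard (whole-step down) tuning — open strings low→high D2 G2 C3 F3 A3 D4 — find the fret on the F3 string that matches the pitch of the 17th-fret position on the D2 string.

Fret 17 on D2 is MIDI 38 + 17 = 55 (G3). On the F3 string (open MIDI 53), that pitch is 55 − 53 = fret 2.

2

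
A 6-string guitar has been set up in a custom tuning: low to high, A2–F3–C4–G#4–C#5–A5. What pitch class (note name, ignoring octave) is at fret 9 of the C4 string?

Each fret is one semitone, so C4 + 9 = A.

A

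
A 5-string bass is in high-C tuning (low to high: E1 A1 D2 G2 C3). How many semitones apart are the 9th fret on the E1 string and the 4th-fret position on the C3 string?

15 semitones

E1 at fret 9 → C#2 (MIDI 37); C3 at fret 4 → E3 (MIDI 52).
37 − 52 = -15, so the two pitches are 15 semitones apart, with E3 the higher.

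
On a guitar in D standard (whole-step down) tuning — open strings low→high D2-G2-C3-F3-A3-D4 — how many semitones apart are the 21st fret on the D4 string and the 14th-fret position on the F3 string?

16 semitones

D4 at fret 21 → B5 (MIDI 83); F3 at fret 14 → G4 (MIDI 67).
83 − 67 = 16, so the two pitches are 16 semitones apart, with B5 the higher.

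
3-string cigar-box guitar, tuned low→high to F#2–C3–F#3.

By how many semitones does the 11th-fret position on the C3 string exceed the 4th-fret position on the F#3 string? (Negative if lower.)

1 semitone

C3 at fret 11 → B3 (MIDI 59); F#3 at fret 4 → A#3 (MIDI 58).
59 − 58 = 1, so the two pitches are 1 semitone apart.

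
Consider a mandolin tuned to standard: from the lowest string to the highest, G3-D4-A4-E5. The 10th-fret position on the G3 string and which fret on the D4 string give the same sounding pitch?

3

G3 at fret 10 is G3 + 10 semitones = F4.
The open D4 string is 7 semitones above the open G3, so the same pitch on the D4 string lies at fret 10 − 7 = 3.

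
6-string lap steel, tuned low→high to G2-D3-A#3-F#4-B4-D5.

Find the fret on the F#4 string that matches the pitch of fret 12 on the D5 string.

Fret 12 on D5 is MIDI 74 + 12 = 86 (D6). On the F#4 string (open MIDI 66), that pitch is 86 − 66 = fret 20.

20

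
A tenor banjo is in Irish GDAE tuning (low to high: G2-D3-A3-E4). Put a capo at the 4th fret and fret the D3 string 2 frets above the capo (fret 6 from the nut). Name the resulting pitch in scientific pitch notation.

G#3

The capo raises the open D3 by 4 semitones to F#3; fretting 2 more gives D3 + 4 + 2 = D3 + 6 semitones = G#3.
(Also written Ab.)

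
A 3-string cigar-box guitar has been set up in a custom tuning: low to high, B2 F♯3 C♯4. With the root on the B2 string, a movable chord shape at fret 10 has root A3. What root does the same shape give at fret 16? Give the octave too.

D♯4

Moving from fret 10 to fret 16 shifts the root by 6 semitones.
A3 up 6 semitones is D♯4.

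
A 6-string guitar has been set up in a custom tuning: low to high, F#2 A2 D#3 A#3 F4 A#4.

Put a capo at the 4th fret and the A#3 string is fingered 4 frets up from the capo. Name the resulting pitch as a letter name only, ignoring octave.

F#

The capo raises the open A#3 by 4 semitones to D4; fretting 4 more gives A#3 + 4 + 4 = A#3 + 8 semitones, landing on F#.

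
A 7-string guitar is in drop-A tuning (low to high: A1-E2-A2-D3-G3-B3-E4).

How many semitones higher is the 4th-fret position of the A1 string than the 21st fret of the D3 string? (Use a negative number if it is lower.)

-34 semitones

A1 at fret 4 → C#2 (MIDI 37); D3 at fret 21 → B4 (MIDI 71).
37 − 71 = -34, so the two pitches are 34 semitones apart.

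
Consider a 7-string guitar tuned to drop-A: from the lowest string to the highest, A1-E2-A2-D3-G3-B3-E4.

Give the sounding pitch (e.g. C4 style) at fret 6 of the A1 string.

D#2

The open A1 string plus 6 semitones: A–A#–B–C–C#–D–D#.
The walk passes from B into C once, so the octave number goes from 1 to 2.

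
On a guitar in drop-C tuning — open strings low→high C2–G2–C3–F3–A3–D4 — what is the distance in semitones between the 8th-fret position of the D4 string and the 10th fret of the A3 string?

D4 at fret 8 → A#4 (MIDI 70); A3 at fret 10 → G4 (MIDI 67).
70 − 67 = 3, so the two pitches are 3 semitones apart, with A#4 the higher.

3 semitones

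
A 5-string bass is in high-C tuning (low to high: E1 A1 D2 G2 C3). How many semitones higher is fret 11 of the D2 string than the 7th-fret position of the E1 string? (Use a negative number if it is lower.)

D2 at fret 11 → C♯3 (MIDI 49); E1 at fret 7 → B1 (MIDI 35).
49 − 35 = 14, so the two pitches are 14 semitones apart.

14 semitones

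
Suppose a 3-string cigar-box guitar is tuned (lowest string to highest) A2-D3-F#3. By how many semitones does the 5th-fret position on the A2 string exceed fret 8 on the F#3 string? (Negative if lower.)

-12 semitones

A2 at fret 5 → D3 (MIDI 50); F#3 at fret 8 → D4 (MIDI 62).
50 − 62 = -12, so the two pitches are 12 semitones apart.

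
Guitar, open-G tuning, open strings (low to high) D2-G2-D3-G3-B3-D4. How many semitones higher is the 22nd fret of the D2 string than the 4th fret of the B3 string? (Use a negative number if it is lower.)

-3 semitones

D2 at fret 22 → C4 (MIDI 60); B3 at fret 4 → D#4 (MIDI 63).
60 − 63 = -3, so the two pitches are 3 semitones apart.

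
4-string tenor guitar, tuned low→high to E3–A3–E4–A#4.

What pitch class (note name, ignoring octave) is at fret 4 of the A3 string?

The open A3 string plus 4 semitones: A–A#–B–C–C#.
(Equivalently spelled Db.)

C#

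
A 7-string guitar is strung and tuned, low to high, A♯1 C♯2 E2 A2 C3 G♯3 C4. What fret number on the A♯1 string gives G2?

9

G2 is 9 semitones above the open A♯1 (A#–B–C–C#–D–D#–E–F–F#–G), so it sits at fret 9.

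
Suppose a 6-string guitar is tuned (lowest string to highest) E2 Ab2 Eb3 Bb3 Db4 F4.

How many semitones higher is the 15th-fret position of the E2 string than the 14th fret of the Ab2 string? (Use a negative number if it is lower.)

E2 at fret 15 → G3 (MIDI 55); Ab2 at fret 14 → Bb3 (MIDI 58).
55 − 58 = -3, so the two pitches are 3 semitones apart.

-3 semitones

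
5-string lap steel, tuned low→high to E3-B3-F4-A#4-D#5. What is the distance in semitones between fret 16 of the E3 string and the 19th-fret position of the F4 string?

E3 at fret 16 → G#4 (MIDI 68); F4 at fret 19 → C6 (MIDI 84).
68 − 84 = -16, so the two pitches are 16 semitones apart, with C6 the higher.

16 semitones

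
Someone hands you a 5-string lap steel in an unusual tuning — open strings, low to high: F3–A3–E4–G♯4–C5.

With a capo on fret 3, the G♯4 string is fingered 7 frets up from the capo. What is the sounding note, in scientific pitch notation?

F♯5

The capo raises the open G♯4 by 3 semitones to B4; fretting 7 more gives G♯4 + 3 + 7 = G♯4 + 10 semitones = F♯5.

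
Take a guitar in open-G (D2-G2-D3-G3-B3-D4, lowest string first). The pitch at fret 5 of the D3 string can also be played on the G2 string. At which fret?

12

D3 at fret 5 is D3 + 5 semitones = G3.
The open G2 string is 7 semitones below the open D3, so the same pitch on the G2 string lies at fret 5 + 7 = 12.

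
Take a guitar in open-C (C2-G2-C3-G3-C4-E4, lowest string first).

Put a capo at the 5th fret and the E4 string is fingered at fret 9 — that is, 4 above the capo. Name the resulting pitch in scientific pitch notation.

The capo raises the open E4 by 5 semitones to A4; fretting 4 more gives E4 + 5 + 4 = E4 + 9 semitones = C#5.
(Also written Db.)

C#5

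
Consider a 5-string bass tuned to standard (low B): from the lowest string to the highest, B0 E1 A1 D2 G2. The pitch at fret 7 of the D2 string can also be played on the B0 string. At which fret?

22

D2 at fret 7 is D2 + 7 semitones = A2.
The open B0 string is 15 semitones below the open D2, so the same pitch on the B0 string lies at fret 7 + 15 = 22.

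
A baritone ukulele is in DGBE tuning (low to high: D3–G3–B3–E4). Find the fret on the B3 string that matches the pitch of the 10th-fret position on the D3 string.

Fret 10 on D3 is MIDI 50 + 10 = 60 (C4). On the B3 string (open MIDI 59), that pitch is 60 − 59 = fret 1.

1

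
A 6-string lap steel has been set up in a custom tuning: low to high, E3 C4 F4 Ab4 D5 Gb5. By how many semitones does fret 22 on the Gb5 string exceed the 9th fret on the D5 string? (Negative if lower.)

17 semitones

Gb5 at fret 22 → E7 (MIDI 100); D5 at fret 9 → B5 (MIDI 83).
100 − 83 = 17, so the two pitches are 17 semitones apart.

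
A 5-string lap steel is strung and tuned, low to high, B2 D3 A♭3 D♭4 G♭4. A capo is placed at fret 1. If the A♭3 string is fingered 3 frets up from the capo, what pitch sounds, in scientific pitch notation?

The capo raises the open A♭3 by 1 semitone to A3; fretting 3 more gives A♭3 + 1 + 3 = A♭3 + 4 semitones = C4.

C4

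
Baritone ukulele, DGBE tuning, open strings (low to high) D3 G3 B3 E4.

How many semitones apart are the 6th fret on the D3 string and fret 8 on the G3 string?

D3 at fret 6 → G#3 (MIDI 56); G3 at fret 8 → D#4 (MIDI 63).
56 − 63 = -7, so the two pitches are 7 semitones apart, with D#4 the higher.

7 semitones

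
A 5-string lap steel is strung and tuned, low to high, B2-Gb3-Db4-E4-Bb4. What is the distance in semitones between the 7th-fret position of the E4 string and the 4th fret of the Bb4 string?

3 semitones

E4 at fret 7 → B4 (MIDI 71); Bb4 at fret 4 → D5 (MIDI 74).
71 − 74 = -3, so the two pitches are 3 semitones apart, with D5 the higher.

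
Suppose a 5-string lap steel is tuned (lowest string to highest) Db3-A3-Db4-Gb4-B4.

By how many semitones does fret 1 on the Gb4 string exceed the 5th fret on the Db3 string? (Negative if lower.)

Gb4 at fret 1 → G4 (MIDI 67); Db3 at fret 5 → Gb3 (MIDI 54).
67 − 54 = 13, so the two pitches are 13 semitones apart.

13 semitones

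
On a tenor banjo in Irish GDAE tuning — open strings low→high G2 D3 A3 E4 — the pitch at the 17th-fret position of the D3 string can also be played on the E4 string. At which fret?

3

Fret 17 on D3 is MIDI 50 + 17 = 67 (G4). On the E4 string (open MIDI 64), that pitch is 67 − 64 = fret 3.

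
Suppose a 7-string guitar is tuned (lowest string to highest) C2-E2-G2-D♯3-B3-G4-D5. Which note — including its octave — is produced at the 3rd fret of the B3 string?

D4

The open B3 string plus 3 semitones: B–C–C#–D.
The walk passes from B into C once, so the octave number goes from 3 to 4.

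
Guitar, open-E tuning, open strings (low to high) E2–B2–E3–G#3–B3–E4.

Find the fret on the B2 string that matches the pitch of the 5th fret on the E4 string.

22

E4 at fret 5 is E4 + 5 semitones = A4.
The open B2 string is 17 semitones below the open E4, so the same pitch on the B2 string lies at fret 5 + 17 = 22.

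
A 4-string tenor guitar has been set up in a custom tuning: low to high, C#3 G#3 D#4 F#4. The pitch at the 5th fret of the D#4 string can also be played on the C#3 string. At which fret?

19

Fret 5 on D#4 is MIDI 63 + 5 = 68 (G#4). On the C#3 string (open MIDI 49), that pitch is 68 − 49 = fret 19.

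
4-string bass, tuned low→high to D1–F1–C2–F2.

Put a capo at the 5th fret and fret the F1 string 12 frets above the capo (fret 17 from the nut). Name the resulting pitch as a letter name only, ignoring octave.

B♭

The capo raises the open F1 by 5 semitones to B♭1; fretting 12 more gives F1 + 5 + 12 = F1 + 17 semitones, landing on B♭.
(Also written A♯.)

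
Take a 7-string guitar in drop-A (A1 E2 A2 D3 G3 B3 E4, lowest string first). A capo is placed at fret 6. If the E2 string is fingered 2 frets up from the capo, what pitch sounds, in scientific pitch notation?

C3

The capo raises the open E2 by 6 semitones to A#2; fretting 2 more gives E2 + 6 + 2 = E2 + 8 semitones = C3.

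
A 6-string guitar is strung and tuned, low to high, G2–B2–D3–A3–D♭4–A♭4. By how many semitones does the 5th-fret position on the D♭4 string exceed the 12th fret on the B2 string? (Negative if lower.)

7 semitones

D♭4 at fret 5 → G♭4 (MIDI 66); B2 at fret 12 → B3 (MIDI 59).
66 − 59 = 7, so the two pitches are 7 semitones apart.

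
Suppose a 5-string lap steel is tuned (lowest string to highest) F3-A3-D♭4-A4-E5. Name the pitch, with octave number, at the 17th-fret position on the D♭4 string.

G♭5

Each fret is one semitone, so D♭4 + 17 = G♭5.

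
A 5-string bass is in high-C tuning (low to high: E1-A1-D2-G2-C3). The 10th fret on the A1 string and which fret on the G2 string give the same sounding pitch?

0

Fret 10 on A1 is MIDI 33 + 10 = 43 (G2). On the G2 string (open MIDI 43), that pitch is 43 − 43 = fret 0.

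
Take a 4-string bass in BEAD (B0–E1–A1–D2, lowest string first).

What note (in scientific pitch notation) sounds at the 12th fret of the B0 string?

The open B0 string plus 12 semitones: B–C–C#–D–…–A–A#–B.
The walk passes from B into C once, so the octave number goes from 0 to 1.

B1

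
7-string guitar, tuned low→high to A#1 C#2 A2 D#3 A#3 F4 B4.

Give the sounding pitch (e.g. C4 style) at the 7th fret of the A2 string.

A2 is MIDI 45. Adding 7 gives 52, which is E3.

E3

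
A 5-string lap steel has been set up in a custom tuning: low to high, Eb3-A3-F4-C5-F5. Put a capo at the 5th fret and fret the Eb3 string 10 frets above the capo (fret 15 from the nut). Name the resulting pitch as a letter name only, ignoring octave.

Gb

The capo raises the open Eb3 by 5 semitones to Ab3; fretting 10 more gives Eb3 + 5 + 10 = Eb3 + 15 semitones, landing on Gb.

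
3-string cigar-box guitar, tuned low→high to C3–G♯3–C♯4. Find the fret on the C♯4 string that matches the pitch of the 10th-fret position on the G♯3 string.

G♯3 at fret 10 is G♯3 + 10 semitones = F♯4.
The open C♯4 string is 5 semitones above the open G♯3, so the same pitch on the C♯4 string lies at fret 10 − 5 = 5.

5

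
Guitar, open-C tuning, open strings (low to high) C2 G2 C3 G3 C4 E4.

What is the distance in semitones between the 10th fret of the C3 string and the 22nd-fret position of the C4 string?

24 semitones

C3 at fret 10 → A♯3 (MIDI 58); C4 at fret 22 → A♯5 (MIDI 82).
58 − 82 = -24, so the two pitches are 24 semitones apart, with A♯5 the higher.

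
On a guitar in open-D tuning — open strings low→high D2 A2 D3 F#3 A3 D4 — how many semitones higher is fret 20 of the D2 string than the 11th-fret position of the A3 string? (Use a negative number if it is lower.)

D2 at fret 20 → A#3 (MIDI 58); A3 at fret 11 → G#4 (MIDI 68).
58 − 68 = -10, so the two pitches are 10 semitones apart.

-10 semitones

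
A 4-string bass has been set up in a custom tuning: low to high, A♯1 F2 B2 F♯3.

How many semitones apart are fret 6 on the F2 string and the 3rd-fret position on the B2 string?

3 semitones

F2 at fret 6 → B2 (MIDI 47); B2 at fret 3 → D3 (MIDI 50).
47 − 50 = -3, so the two pitches are 3 semitones apart, with D3 the higher.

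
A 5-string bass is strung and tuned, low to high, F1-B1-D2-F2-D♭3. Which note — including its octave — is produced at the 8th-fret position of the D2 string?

B♭2

D2 is MIDI 38. Adding 8 gives 46, which is B♭2.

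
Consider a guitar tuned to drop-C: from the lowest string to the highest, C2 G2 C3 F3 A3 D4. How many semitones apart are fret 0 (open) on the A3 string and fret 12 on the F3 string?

A3 at fret 0 → A3 (MIDI 57); F3 at fret 12 → F4 (MIDI 65).
57 − 65 = -8, so the two pitches are 8 semitones apart, with F4 the higher.

8 semitones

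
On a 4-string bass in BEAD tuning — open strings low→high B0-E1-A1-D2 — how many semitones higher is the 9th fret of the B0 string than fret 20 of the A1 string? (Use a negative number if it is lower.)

B0 at fret 9 → G#1 (MIDI 32); A1 at fret 20 → F3 (MIDI 53).
32 − 53 = -21, so the two pitches are 21 semitones apart.

-21 semitones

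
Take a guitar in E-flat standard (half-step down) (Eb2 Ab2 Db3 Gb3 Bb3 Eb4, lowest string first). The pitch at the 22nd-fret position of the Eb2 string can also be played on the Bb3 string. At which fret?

Eb2 at fret 22 is Eb2 + 22 semitones = Db4.
The open Bb3 string is 19 semitones above the open Eb2, so the same pitch on the Bb3 string lies at fret 22 − 19 = 3.

3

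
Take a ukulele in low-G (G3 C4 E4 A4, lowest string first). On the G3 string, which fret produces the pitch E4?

9

E4 is 9 semitones above the open G3 (G–G#–A–A#–B–C–C#–D–D#–E), so it sits at fret 9.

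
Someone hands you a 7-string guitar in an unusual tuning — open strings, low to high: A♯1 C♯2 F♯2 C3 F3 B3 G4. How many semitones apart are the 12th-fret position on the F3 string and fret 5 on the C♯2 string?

F3 at fret 12 → F4 (MIDI 65); C♯2 at fret 5 → F♯2 (MIDI 42).
65 − 42 = 23, so the two pitches are 23 semitones apart, with F4 the higher.

23 semitones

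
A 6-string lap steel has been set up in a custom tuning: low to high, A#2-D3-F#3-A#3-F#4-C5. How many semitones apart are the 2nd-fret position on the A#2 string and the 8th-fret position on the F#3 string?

A#2 at fret 2 → C3 (MIDI 48); F#3 at fret 8 → D4 (MIDI 62).
48 − 62 = -14, so the two pitches are 14 semitones apart, with D4 the higher.

14 semitones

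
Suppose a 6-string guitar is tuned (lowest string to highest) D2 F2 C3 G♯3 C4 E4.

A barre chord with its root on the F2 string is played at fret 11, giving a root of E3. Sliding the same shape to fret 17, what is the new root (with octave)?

A♯3

Moving from fret 11 to fret 17 shifts the root by 6 semitones.
E3 up 6 semitones is A♯3.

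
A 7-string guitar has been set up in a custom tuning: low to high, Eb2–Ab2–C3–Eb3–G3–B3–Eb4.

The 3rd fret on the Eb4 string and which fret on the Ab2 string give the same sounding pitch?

22

Eb4 at fret 3 is Eb4 + 3 semitones = Gb4.
The open Ab2 string is 19 semitones below the open Eb4, so the same pitch on the Ab2 string lies at fret 3 + 19 = 22.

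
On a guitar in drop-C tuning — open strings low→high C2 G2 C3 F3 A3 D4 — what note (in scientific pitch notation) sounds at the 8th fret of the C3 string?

G#3

C3 is MIDI 48. Adding 8 gives 56, which is G#3.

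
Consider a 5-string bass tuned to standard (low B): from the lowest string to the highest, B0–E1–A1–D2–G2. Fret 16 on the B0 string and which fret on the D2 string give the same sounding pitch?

1

Fret 16 on B0 is MIDI 23 + 16 = 39 (D#2). On the D2 string (open MIDI 38), that pitch is 39 − 38 = fret 1.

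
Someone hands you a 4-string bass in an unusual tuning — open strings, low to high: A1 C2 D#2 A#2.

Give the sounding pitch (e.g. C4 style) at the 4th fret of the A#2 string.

A#2 is MIDI 46. Adding 4 gives 50, which is D3.

D3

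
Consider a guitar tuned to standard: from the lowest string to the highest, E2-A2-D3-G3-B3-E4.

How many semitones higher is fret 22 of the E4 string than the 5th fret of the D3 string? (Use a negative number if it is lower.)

31 semitones

E4 at fret 22 → D6 (MIDI 86); D3 at fret 5 → G3 (MIDI 55).
86 − 55 = 31, so the two pitches are 31 semitones apart.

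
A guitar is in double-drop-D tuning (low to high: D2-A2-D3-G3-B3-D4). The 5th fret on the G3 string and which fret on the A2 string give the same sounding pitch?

Fret 5 on G3 is MIDI 55 + 5 = 60 (C4). On the A2 string (open MIDI 45), that pitch is 60 − 45 = fret 15.

15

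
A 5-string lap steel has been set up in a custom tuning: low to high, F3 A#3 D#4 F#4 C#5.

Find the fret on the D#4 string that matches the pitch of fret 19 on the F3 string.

9

Fret 19 on F3 is MIDI 53 + 19 = 72 (C5). On the D#4 string (open MIDI 63), that pitch is 72 − 63 = fret 9.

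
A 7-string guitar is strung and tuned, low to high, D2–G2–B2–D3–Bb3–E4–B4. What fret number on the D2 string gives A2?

7

A2 is 7 semitones above the open D2 (D–Eb–E–F–Gb–G–Ab–A), so it sits at fret 7.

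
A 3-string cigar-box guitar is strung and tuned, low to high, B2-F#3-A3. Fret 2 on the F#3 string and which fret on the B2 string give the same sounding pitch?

9

Fret 2 on F#3 is MIDI 54 + 2 = 56 (G#3). On the B2 string (open MIDI 47), that pitch is 56 − 47 = fret 9.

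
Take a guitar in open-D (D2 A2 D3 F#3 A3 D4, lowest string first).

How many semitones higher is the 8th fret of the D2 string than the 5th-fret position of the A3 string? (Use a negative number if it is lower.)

-16 semitones

D2 at fret 8 → A#2 (MIDI 46); A3 at fret 5 → D4 (MIDI 62).
46 − 62 = -16, so the two pitches are 16 semitones apart.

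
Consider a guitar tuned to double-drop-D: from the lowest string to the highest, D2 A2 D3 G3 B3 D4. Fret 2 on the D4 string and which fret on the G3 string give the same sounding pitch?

D4 at fret 2 is D4 + 2 semitones = E4.
The open G3 string is 7 semitones below the open D4, so the same pitch on the G3 string lies at fret 2 + 7 = 9.

9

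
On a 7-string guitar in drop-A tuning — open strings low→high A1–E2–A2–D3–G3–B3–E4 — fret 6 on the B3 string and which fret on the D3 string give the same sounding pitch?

Fret 6 on B3 is MIDI 59 + 6 = 65 (F4). On the D3 string (open MIDI 50), that pitch is 65 − 50 = fret 15.

15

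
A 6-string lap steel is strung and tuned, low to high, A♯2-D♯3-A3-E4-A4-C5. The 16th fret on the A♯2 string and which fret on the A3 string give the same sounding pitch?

5

Fret 16 on A♯2 is MIDI 46 + 16 = 62 (D4). On the A3 string (open MIDI 57), that pitch is 62 − 57 = fret 5.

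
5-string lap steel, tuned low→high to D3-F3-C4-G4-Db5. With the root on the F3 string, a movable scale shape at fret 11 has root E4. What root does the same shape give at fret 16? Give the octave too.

Moving from fret 11 to fret 16 shifts the root by 5 semitones.
E4 up 5 semitones is A4.

A4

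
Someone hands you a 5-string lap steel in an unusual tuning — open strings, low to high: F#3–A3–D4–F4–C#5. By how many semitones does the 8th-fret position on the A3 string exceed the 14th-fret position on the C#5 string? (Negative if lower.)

A3 at fret 8 → F4 (MIDI 65); C#5 at fret 14 → D#6 (MIDI 87).
65 − 87 = -22, so the two pitches are 22 semitones apart.

-22 semitones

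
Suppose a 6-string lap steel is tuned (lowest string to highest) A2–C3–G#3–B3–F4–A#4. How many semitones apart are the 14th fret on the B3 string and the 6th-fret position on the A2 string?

22 semitones

B3 at fret 14 → C#5 (MIDI 73); A2 at fret 6 → D#3 (MIDI 51).
73 − 51 = 22, so the two pitches are 22 semitones apart, with C#5 the higher.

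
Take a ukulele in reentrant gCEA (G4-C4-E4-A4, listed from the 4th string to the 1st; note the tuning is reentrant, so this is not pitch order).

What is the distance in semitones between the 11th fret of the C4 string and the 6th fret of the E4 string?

1 semitone

C4 at fret 11 → B4 (MIDI 71); E4 at fret 6 → A♯4 (MIDI 70).
71 − 70 = 1, so the two pitches are 1 semitone apart, with B4 the higher.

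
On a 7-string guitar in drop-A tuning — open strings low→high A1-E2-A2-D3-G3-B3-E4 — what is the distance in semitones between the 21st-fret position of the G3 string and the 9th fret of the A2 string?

22 semitones

G3 at fret 21 → E5 (MIDI 76); A2 at fret 9 → F♯3 (MIDI 54).
76 − 54 = 22, so the two pitches are 22 semitones apart, with E5 the higher.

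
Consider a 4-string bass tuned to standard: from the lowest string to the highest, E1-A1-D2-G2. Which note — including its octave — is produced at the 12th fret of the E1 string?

E1 is MIDI 28. Adding 12 gives 40, which is E2.

E2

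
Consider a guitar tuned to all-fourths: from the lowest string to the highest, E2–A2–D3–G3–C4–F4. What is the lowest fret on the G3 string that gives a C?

From G3, count semitones up the chromatic scale until reaching C: G–G#–A–A#–B–C — 5 steps.

5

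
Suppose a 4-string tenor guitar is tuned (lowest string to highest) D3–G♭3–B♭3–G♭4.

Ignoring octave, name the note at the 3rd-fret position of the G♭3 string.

Each fret is one semitone, so G♭3 + 3 = A.

A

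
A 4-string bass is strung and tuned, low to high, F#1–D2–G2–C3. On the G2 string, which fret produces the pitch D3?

D3 is 7 semitones above the open G2 (G–G#–A–A#–B–C–C#–D), so it sits at fret 7.

7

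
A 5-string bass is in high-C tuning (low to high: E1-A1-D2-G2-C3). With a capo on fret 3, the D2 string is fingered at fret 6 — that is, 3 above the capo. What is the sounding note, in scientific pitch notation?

G♯2

The capo raises the open D2 by 3 semitones to F2; fretting 3 more gives D2 + 3 + 3 = D2 + 6 semitones = G♯2.
(Also written A♭.)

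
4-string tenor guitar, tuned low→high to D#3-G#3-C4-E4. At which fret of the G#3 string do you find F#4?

10

F#4 is 10 semitones above the open G#3 (G#–A–A#–B–…–E–F–F#), so it sits at fret 10.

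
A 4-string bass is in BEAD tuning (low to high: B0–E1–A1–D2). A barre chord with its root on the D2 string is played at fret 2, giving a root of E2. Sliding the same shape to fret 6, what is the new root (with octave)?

G#2

Moving from fret 2 to fret 6 shifts the root by 4 semitones.
E2 up 4 semitones is G#2.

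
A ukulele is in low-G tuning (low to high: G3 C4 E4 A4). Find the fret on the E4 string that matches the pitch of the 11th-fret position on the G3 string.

2

Fret 11 on G3 is MIDI 55 + 11 = 66 (F#4). On the E4 string (open MIDI 64), that pitch is 66 − 64 = fret 2.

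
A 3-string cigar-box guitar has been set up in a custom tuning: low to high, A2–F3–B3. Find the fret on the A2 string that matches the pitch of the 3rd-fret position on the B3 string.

B3 at fret 3 is B3 + 3 semitones = D4.
The open A2 string is 14 semitones below the open B3, so the same pitch on the A2 string lies at fret 3 + 14 = 17.

17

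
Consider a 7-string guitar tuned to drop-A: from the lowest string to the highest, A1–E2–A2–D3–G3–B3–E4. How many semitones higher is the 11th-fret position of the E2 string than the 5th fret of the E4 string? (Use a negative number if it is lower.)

-18 semitones

E2 at fret 11 → D#3 (MIDI 51); E4 at fret 5 → A4 (MIDI 69).
51 − 69 = -18, so the two pitches are 18 semitones apart.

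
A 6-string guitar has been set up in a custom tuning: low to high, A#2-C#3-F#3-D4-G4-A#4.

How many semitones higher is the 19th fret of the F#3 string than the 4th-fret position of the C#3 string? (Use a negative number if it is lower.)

20 semitones

F#3 at fret 19 → C#5 (MIDI 73); C#3 at fret 4 → F3 (MIDI 53).
73 − 53 = 20, so the two pitches are 20 semitones apart.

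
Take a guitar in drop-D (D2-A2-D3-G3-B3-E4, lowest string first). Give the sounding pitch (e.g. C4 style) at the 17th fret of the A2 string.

D4

Each fret is one semitone, so A2 + 17 = D4.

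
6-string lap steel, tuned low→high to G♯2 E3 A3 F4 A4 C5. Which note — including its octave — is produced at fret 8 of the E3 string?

C4

E3 is MIDI 52. Adding 8 gives 60, which is C4.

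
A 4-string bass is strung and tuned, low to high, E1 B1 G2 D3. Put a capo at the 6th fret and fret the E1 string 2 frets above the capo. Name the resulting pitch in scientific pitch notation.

C2

The capo raises the open E1 by 6 semitones to B♭1; fretting 2 more gives E1 + 6 + 2 = E1 + 8 semitones = C2.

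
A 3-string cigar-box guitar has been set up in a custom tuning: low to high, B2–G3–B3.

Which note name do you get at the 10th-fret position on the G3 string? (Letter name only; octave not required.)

Each fret is one semitone, so G3 + 10 = F.

F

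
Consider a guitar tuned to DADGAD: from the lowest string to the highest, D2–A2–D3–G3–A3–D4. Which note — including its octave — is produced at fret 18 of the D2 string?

Each fret is one semitone, so D2 + 18 = G#3.
(Equivalently spelled Ab3.)

G#3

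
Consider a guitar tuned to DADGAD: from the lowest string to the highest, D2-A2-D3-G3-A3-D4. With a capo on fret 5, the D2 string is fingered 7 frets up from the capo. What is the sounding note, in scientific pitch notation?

D3

The capo raises the open D2 by 5 semitones to G2; fretting 7 more gives D2 + 5 + 7 = D2 + 12 semitones = D3.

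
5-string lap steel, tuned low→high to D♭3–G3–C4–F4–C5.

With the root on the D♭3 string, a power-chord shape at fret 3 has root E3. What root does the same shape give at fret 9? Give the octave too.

B♭3

Moving from fret 3 to fret 9 shifts the root by 6 semitones.
E3 up 6 semitones is B♭3.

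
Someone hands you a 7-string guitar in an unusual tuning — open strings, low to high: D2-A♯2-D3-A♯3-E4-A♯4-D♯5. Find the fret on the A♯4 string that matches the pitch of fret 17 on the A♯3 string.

5

A♯3 at fret 17 is A♯3 + 17 semitones = D♯5.
The open A♯4 string is 12 semitones above the open A♯3, so the same pitch on the A♯4 string lies at fret 17 − 12 = 5.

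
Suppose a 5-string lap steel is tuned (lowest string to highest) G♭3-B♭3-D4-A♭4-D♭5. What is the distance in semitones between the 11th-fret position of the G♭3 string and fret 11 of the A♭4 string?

14 semitones

G♭3 at fret 11 → F4 (MIDI 65); A♭4 at fret 11 → G5 (MIDI 79).
65 − 79 = -14, so the two pitches are 14 semitones apart, with G5 the higher.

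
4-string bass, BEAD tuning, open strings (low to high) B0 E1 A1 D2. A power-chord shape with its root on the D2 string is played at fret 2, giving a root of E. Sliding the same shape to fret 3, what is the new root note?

F

Moving from fret 2 to fret 3 shifts the root by 1 semitone.
E up 1 semitone is F.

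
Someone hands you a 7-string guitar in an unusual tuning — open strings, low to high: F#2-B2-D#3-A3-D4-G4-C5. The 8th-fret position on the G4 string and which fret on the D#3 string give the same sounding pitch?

G4 at fret 8 is G4 + 8 semitones = D#5.
The open D#3 string is 16 semitones below the open G4, so the same pitch on the D#3 string lies at fret 8 + 16 = 24.

24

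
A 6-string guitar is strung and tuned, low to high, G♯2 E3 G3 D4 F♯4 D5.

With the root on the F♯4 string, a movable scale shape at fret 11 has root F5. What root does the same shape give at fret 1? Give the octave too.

G4

Moving from fret 11 to fret 1 shifts the root by -10 semitones.
F5 down 10 semitones is G4.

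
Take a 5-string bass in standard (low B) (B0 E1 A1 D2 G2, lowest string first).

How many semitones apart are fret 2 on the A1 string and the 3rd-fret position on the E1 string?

4 semitones

A1 at fret 2 → B1 (MIDI 35); E1 at fret 3 → G1 (MIDI 31).
35 − 31 = 4, so the two pitches are 4 semitones apart, with B1 the higher.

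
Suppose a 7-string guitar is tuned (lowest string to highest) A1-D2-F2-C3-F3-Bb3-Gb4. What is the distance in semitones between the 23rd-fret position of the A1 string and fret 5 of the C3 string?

A1 at fret 23 → Ab3 (MIDI 56); C3 at fret 5 → F3 (MIDI 53).
56 − 53 = 3, so the two pitches are 3 semitones apart, with Ab3 the higher.

3 semitones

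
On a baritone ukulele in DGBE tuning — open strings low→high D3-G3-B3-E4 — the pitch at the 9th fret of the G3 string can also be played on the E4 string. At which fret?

G3 at fret 9 is G3 + 9 semitones = E4.
The open E4 string is 9 semitones above the open G3, so the same pitch on the E4 string lies at fret 9 − 9 = 0.

0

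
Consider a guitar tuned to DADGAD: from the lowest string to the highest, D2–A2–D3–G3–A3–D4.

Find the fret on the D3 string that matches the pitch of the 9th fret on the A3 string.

Fret 9 on A3 is MIDI 57 + 9 = 66 (F♯4). On the D3 string (open MIDI 50), that pitch is 66 − 50 = fret 16.

16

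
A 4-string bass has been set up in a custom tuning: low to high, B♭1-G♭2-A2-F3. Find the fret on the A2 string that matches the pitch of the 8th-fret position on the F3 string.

16

Fret 8 on F3 is MIDI 53 + 8 = 61 (D♭4). On the A2 string (open MIDI 45), that pitch is 61 − 45 = fret 16.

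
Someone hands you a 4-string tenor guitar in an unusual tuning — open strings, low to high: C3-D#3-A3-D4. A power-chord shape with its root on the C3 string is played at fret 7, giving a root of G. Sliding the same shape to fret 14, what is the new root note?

D

Moving from fret 7 to fret 14 shifts the root by 7 semitones.
G up 7 semitones is D.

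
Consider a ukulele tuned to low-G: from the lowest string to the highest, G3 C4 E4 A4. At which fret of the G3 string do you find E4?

9

E4 is 9 semitones above the open G3 (G–G#–A–A#–B–C–C#–D–D#–E), so it sits at fret 9.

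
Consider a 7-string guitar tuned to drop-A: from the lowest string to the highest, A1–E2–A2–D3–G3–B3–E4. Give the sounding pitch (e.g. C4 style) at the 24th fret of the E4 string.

E6

E4 is MIDI 64. Adding 24 gives 88, which is E6.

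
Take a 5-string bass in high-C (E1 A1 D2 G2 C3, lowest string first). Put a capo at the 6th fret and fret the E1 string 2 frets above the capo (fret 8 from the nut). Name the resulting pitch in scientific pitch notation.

C2

The capo raises the open E1 by 6 semitones to A#1; fretting 2 more gives E1 + 6 + 2 = E1 + 8 semitones = C2.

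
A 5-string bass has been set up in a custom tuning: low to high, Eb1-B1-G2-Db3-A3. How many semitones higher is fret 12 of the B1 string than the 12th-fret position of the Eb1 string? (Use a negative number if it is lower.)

8 semitones

B1 at fret 12 → B2 (MIDI 47); Eb1 at fret 12 → Eb2 (MIDI 39).
47 − 39 = 8, so the two pitches are 8 semitones apart.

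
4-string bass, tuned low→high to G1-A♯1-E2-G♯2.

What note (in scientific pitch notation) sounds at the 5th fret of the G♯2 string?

C♯3

Each fret is one semitone, so G♯2 + 5 = C♯3.
(Equivalently spelled D♭3.)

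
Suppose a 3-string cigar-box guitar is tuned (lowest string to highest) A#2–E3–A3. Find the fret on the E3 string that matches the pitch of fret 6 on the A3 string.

A3 at fret 6 is A3 + 6 semitones = D#4.
The open E3 string is 5 semitones below the open A3, so the same pitch on the E3 string lies at fret 6 + 5 = 11.

11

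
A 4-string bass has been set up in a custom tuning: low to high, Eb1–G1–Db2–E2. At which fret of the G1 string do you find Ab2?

Ab2 is 13 semitones above the open G1 (G–Ab–A–Bb–…–Gb–G–Ab), so it sits at fret 13.

13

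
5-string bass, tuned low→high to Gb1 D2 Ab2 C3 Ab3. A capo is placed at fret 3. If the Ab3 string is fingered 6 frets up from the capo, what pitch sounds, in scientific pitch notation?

The capo raises the open Ab3 by 3 semitones to B3; fretting 6 more gives Ab3 + 3 + 6 = Ab3 + 9 semitones = F4.

F4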